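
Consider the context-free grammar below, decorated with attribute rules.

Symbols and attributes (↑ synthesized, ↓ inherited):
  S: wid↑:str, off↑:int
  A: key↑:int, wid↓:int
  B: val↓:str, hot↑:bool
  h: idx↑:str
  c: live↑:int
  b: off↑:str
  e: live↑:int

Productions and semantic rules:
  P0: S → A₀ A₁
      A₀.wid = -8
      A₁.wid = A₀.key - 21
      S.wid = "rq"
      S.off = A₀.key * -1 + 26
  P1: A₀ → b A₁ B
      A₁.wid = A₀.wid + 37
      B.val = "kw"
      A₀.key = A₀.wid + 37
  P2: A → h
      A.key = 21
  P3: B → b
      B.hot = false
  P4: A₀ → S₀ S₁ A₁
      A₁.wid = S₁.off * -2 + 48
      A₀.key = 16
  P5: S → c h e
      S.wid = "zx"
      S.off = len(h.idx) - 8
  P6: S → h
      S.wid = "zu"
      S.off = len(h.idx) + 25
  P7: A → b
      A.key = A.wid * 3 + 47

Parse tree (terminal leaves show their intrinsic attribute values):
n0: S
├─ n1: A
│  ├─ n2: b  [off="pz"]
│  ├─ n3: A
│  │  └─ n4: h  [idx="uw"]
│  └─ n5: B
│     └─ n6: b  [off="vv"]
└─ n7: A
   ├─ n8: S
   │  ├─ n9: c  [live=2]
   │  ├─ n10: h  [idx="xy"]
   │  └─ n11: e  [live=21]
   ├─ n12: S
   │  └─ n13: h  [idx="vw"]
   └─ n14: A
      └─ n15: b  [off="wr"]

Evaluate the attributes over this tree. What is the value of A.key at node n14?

29

1. n1.wid = -8  [-8]
2. n2.off = "pz"  [terminal]
3. n3.wid = 29  [A₀.wid + 37]
4. n4.idx = "uw"  [terminal]
5. n3.key = 21  [21]
6. n5.val = "kw"  ["kw"]
7. n6.off = "vv"  [terminal]
8. n5.hot = false  [false]
9. n1.key = 29  [A₀.wid + 37]
10. n7.wid = 8  [A₀.key - 21]
11. n9.live = 2  [terminal]
12. n10.idx = "xy"  [terminal]
13. n11.live = 21  [terminal]
14. n8.wid = "zx"  ["zx"]
15. n8.off = -6  [len(h.idx) - 8]
16. n13.idx = "vw"  [terminal]
17. n12.wid = "zu"  ["zu"]
18. n12.off = 27  [len(h.idx) + 25]
19. n14.wid = -6  [S₁.off * -2 + 48]
20. n15.off = "wr"  [terminal]
21. n14.key = 29  [A.wid * 3 + 47]
22. n7.key = 16  [16]
23. n0.wid = "rq"  ["rq"]
24. n0.off = -3  [A₀.key * -1 + 26]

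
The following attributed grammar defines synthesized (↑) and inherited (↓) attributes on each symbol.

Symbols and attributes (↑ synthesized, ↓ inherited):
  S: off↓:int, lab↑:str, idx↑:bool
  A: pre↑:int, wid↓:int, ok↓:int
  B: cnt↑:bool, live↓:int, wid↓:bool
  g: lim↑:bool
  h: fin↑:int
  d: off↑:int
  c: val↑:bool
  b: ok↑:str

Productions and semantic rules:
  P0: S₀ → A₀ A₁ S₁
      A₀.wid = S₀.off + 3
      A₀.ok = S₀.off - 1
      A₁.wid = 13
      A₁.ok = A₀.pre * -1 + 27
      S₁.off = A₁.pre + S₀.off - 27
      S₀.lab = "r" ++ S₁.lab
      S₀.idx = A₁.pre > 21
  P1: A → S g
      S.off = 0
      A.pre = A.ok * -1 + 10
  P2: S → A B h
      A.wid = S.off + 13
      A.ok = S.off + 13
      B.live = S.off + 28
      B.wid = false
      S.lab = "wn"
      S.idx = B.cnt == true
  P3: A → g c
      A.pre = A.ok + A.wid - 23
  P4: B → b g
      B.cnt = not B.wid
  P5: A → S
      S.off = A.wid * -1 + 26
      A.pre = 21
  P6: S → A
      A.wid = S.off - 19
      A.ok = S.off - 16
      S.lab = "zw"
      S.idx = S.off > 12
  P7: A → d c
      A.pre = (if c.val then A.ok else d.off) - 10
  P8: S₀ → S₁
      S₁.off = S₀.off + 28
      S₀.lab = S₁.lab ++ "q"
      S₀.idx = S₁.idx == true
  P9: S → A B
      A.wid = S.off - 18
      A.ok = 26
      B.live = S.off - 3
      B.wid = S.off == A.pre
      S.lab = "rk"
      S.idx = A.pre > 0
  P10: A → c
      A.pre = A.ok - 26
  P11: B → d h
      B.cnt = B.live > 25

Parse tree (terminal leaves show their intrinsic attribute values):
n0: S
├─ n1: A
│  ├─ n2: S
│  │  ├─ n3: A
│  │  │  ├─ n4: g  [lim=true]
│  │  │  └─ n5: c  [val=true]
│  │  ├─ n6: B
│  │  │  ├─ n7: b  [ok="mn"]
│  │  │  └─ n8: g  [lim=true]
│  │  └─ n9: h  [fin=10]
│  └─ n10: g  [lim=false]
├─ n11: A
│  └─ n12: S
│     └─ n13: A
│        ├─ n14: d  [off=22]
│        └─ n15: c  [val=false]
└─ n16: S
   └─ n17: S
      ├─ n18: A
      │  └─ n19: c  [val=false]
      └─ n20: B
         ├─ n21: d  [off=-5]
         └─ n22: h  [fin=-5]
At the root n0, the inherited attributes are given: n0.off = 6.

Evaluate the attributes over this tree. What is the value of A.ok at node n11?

22

1. n0.off = 6  [given at root]
2. n1.wid = 9  [S₀.off + 3]
3. n1.ok = 5  [S₀.off - 1]
4. n2.off = 0  [0]
5. n3.wid = 13  [S.off + 13]
6. n3.ok = 13  [S.off + 13]
7. n4.lim = true  [terminal]
8. n5.val = true  [terminal]
9. n3.pre = 3  [A.ok + A.wid - 23]
10. n6.live = 28  [S.off + 28]
11. n6.wid = false  [false]
12. n7.ok = "mn"  [terminal]
13. n8.lim = true  [terminal]
14. n6.cnt = true  [not B.wid]
15. n9.fin = 10  [terminal]
16. n2.lab = "wn"  ["wn"]
17. n2.idx = true  [B.cnt == true]
18. n10.lim = false  [terminal]
19. n1.pre = 5  [A.ok * -1 + 10]
20. n11.wid = 13  [13]
21. n11.ok = 22  [A₀.pre * -1 + 27]
22. n12.off = 13  [A.wid * -1 + 26]
23. n13.wid = -6  [S.off - 19]
24. n13.ok = -3  [S.off - 16]
25. n14.off = 22  [terminal]
26. n15.val = false  [terminal]
27. n13.pre = 12  [(if c.val then A.ok else d.off) - 10]
28. n12.lab = "zw"  ["zw"]
29. n12.idx = true  [S.off > 12]
30. n11.pre = 21  [21]
31. n16.off = 0  [A₁.pre + S₀.off - 27]
32. n17.off = 28  [S₀.off + 28]
33. n18.wid = 10  [S.off - 18]
34. n18.ok = 26  [26]
35. n19.val = false  [terminal]
36. n18.pre = 0  [A.ok - 26]
37. n20.live = 25  [S.off - 3]
38. n20.wid = false  [S.off == A.pre]
39. n21.off = -5  [terminal]
40. n22.fin = -5  [terminal]
41. n20.cnt = false  [B.live > 25]
42. n17.lab = "rk"  ["rk"]
43. n17.idx = false  [A.pre > 0]
44. n16.lab = "rkq"  [S₁.lab ++ "q"]
45. n16.idx = false  [S₁.idx == true]
46. n0.lab = "rrkq"  ["r" ++ S₁.lab]
47. n0.idx = false  [A₁.pre > 21]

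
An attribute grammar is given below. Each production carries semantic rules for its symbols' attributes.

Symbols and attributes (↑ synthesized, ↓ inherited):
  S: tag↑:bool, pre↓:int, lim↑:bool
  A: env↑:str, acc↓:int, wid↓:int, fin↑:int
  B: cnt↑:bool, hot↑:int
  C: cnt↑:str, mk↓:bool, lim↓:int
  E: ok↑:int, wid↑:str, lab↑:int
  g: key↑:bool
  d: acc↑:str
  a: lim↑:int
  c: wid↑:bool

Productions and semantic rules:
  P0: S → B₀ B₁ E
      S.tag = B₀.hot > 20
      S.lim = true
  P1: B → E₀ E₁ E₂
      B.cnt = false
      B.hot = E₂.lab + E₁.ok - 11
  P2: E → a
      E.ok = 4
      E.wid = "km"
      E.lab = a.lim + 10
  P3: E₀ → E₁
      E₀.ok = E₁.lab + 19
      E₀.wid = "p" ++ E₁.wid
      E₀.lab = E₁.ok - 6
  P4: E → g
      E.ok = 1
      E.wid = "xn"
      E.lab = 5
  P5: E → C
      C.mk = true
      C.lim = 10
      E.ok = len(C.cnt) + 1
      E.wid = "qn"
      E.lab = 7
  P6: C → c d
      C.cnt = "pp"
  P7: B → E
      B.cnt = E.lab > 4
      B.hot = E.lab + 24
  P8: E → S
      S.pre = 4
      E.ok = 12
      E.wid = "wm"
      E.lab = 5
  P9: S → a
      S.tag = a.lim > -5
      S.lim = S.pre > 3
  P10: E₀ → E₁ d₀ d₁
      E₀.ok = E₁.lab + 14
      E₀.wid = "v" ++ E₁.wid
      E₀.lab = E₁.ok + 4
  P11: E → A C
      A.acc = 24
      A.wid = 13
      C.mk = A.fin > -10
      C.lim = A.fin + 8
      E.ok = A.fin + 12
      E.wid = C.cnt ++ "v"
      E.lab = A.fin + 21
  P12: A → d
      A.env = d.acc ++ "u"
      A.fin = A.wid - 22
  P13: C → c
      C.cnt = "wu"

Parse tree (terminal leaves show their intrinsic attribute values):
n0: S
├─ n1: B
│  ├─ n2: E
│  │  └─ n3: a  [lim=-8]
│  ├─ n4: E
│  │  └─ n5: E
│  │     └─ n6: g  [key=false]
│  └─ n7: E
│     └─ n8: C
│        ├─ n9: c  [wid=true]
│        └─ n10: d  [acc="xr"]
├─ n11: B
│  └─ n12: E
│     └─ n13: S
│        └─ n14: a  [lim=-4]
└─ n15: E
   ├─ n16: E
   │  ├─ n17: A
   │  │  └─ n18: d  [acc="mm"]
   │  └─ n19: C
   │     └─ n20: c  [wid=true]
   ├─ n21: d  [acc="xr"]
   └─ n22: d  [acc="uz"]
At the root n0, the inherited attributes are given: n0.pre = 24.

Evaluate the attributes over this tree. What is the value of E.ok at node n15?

1. n0.pre = 24  [given at root]
2. n3.lim = -8  [terminal]
3. n2.ok = 4  [4]
4. n2.wid = "km"  ["km"]
5. n2.lab = 2  [a.lim + 10]
6. n6.key = false  [terminal]
7. n5.ok = 1  [1]
8. n5.wid = "xn"  ["xn"]
9. n5.lab = 5  [5]
10. n4.ok = 24  [E₁.lab + 19]
11. n4.wid = "pxn"  ["p" ++ E₁.wid]
12. n4.lab = -5  [E₁.ok - 6]
13. n8.mk = true  [true]
14. n8.lim = 10  [10]
15. n9.wid = true  [terminal]
16. n10.acc = "xr"  [terminal]
17. n8.cnt = "pp"  ["pp"]
18. n7.ok = 3  [len(C.cnt) + 1]
19. n7.wid = "qn"  ["qn"]
20. n7.lab = 7  [7]
21. n1.cnt = false  [false]
22. n1.hot = 20  [E₂.lab + E₁.ok - 11]
23. n13.pre = 4  [4]
24. n14.lim = -4  [terminal]
25. n13.tag = true  [a.lim > -5]
26. n13.lim = true  [S.pre > 3]
27. n12.ok = 12  [12]
28. n12.wid = "wm"  ["wm"]
29. n12.lab = 5  [5]
30. n11.cnt = true  [E.lab > 4]
31. n11.hot = 29  [E.lab + 24]
32. n17.acc = 24  [24]
33. n17.wid = 13  [13]
34. n18.acc = "mm"  [terminal]
35. n17.env = "mmu"  [d.acc ++ "u"]
36. n17.fin = -9  [A.wid - 22]
37. n19.mk = true  [A.fin > -10]
38. n19.lim = -1  [A.fin + 8]
39. n20.wid = true  [terminal]
40. n19.cnt = "wu"  ["wu"]
41. n16.ok = 3  [A.fin + 12]
42. n16.wid = "wuv"  [C.cnt ++ "v"]
43. n16.lab = 12  [A.fin + 21]
44. n21.acc = "xr"  [terminal]
45. n22.acc = "uz"  [terminal]
46. n15.ok = 26  [E₁.lab + 14]
47. n15.wid = "vwuv"  ["v" ++ E₁.wid]
48. n15.lab = 7  [E₁.ok + 4]
49. n0.tag = false  [B₀.hot > 20]
50. n0.lim = true  [true]

26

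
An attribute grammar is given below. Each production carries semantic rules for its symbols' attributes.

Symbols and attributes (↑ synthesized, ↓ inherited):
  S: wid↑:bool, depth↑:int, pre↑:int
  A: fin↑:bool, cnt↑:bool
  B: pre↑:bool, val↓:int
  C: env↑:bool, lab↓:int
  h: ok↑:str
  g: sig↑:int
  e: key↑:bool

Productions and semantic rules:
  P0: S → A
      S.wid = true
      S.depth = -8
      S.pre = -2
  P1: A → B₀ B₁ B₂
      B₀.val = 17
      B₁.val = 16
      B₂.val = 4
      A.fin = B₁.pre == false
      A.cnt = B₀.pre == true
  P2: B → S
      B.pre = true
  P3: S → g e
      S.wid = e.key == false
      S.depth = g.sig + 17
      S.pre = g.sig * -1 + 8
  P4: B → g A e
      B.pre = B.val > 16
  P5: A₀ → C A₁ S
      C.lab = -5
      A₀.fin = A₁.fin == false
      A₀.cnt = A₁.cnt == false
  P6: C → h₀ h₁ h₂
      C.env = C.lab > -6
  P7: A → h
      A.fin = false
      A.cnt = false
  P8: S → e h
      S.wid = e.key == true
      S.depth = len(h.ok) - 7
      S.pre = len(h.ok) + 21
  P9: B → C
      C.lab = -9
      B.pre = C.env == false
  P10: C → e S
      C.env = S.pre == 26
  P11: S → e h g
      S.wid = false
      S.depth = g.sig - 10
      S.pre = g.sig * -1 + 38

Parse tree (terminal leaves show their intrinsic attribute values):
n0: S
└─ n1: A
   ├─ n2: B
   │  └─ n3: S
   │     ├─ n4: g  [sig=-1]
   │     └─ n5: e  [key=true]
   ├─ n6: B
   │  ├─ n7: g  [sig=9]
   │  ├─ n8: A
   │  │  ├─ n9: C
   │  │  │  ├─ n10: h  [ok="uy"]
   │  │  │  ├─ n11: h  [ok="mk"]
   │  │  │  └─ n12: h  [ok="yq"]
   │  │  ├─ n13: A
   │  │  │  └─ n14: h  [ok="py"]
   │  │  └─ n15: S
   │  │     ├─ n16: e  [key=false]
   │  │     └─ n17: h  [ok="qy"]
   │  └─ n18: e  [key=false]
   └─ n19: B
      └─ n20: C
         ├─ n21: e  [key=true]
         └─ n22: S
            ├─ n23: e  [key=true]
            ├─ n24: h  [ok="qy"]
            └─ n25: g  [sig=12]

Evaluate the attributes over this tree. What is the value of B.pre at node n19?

false

1. n2.val = 17  [17]
2. n4.sig = -1  [terminal]
3. n5.key = true  [terminal]
4. n3.wid = false  [e.key == false]
5. n3.depth = 16  [g.sig + 17]
6. n3.pre = 9  [g.sig * -1 + 8]
7. n2.pre = true  [true]
8. n6.val = 16  [16]
9. n7.sig = 9  [terminal]
10. n9.lab = -5  [-5]
11. n10.ok = "uy"  [terminal]
12. n11.ok = "mk"  [terminal]
13. n12.ok = "yq"  [terminal]
14. n9.env = true  [C.lab > -6]
15. n14.ok = "py"  [terminal]
16. n13.fin = false  [false]
17. n13.cnt = false  [false]
18. n16.key = false  [terminal]
19. n17.ok = "qy"  [terminal]
20. n15.wid = false  [e.key == true]
21. n15.depth = -5  [len(h.ok) - 7]
22. n15.pre = 23  [len(h.ok) + 21]
23. n8.fin = true  [A₁.fin == false]
24. n8.cnt = true  [A₁.cnt == false]
25. n18.key = false  [terminal]
26. n6.pre = false  [B.val > 16]
27. n19.val = 4  [4]
28. n20.lab = -9  [-9]
29. n21.key = true  [terminal]
30. n23.key = true  [terminal]
31. n24.ok = "qy"  [terminal]
32. n25.sig = 12  [terminal]
33. n22.wid = false  [false]
34. n22.depth = 2  [g.sig - 10]
35. n22.pre = 26  [g.sig * -1 + 38]
36. n20.env = true  [S.pre == 26]
37. n19.pre = false  [C.env == false]
38. n1.fin = true  [B₁.pre == false]
39. n1.cnt = true  [B₀.pre == true]
40. n0.wid = true  [true]
41. n0.depth = -8  [-8]
42. n0.pre = -2  [-2]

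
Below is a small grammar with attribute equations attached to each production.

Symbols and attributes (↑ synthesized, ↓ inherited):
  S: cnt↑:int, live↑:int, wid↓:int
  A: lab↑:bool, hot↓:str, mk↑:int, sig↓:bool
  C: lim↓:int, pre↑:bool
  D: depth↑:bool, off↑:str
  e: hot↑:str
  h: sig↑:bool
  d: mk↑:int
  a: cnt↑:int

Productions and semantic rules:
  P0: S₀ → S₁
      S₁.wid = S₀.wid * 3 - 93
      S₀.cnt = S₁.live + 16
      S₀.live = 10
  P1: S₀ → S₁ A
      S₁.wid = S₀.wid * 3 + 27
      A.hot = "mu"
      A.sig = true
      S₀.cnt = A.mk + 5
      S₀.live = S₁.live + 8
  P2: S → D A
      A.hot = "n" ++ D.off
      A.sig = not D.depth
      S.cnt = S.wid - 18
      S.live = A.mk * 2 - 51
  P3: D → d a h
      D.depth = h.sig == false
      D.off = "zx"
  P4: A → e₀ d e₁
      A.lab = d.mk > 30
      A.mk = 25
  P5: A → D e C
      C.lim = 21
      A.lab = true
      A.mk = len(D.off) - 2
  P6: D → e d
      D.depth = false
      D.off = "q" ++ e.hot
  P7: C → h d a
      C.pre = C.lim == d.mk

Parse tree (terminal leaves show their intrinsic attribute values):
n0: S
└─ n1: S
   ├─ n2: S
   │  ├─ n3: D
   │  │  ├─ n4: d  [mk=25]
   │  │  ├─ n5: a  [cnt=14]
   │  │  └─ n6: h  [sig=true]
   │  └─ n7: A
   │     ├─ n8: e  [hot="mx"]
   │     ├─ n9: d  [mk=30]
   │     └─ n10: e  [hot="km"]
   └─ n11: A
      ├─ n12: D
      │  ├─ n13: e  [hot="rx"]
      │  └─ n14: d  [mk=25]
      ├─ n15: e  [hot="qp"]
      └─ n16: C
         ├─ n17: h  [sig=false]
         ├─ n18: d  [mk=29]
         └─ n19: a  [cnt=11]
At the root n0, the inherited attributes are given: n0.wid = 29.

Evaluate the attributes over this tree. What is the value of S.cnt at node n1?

1. n0.wid = 29  [given at root]
2. n1.wid = -6  [S₀.wid * 3 - 93]
3. n2.wid = 9  [S₀.wid * 3 + 27]
4. n4.mk = 25  [terminal]
5. n5.cnt = 14  [terminal]
6. n6.sig = true  [terminal]
7. n3.depth = false  [h.sig == false]
8. n3.off = "zx"  ["zx"]
9. n7.hot = "nzx"  ["n" ++ D.off]
10. n7.sig = true  [not D.depth]
11. n8.hot = "mx"  [terminal]
12. n9.mk = 30  [terminal]
13. n10.hot = "km"  [terminal]
14. n7.lab = false  [d.mk > 30]
15. n7.mk = 25  [25]
16. n2.cnt = -9  [S.wid - 18]
17. n2.live = -1  [A.mk * 2 - 51]
18. n11.hot = "mu"  ["mu"]
19. n11.sig = true  [true]
20. n13.hot = "rx"  [terminal]
21. n14.mk = 25  [terminal]
22. n12.depth = false  [false]
23. n12.off = "qrx"  ["q" ++ e.hot]
24. n15.hot = "qp"  [terminal]
25. n16.lim = 21  [21]
26. n17.sig = false  [terminal]
27. n18.mk = 29  [terminal]
28. n19.cnt = 11  [terminal]
29. n16.pre = false  [C.lim == d.mk]
30. n11.lab = true  [true]
31. n11.mk = 1  [len(D.off) - 2]
32. n1.cnt = 6  [A.mk + 5]
33. n1.live = 7  [S₁.live + 8]
34. n0.cnt = 23  [S₁.live + 16]
35. n0.live = 10  [10]

6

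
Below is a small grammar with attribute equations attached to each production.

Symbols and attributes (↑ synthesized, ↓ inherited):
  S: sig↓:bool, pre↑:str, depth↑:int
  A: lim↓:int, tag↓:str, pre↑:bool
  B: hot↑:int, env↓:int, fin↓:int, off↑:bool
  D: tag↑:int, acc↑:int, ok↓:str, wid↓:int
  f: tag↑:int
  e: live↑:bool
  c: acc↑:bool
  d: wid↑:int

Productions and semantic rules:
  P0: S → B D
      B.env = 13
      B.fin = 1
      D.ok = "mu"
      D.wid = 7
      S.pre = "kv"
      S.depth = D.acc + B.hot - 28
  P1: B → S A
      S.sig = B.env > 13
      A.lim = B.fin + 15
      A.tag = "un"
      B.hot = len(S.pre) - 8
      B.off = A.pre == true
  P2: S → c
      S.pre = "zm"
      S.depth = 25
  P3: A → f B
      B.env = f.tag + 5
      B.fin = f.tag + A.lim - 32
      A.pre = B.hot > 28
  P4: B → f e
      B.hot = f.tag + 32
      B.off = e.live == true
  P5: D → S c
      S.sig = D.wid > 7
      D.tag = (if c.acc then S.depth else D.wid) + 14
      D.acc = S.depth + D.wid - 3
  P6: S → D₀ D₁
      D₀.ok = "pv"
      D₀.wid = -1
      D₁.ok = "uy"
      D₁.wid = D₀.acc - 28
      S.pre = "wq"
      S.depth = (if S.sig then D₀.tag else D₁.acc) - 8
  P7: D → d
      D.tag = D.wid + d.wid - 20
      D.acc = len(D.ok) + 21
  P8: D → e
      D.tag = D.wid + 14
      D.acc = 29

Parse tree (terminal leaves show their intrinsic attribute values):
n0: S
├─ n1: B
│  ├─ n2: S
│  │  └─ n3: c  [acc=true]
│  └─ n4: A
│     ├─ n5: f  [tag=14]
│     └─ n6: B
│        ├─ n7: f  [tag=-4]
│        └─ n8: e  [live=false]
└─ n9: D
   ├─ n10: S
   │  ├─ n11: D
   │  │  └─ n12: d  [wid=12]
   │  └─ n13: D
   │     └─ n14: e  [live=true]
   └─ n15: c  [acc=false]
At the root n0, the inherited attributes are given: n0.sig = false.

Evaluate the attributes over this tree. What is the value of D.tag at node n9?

21

1. n0.sig = false  [given at root]
2. n1.env = 13  [13]
3. n1.fin = 1  [1]
4. n2.sig = false  [B.env > 13]
5. n3.acc = true  [terminal]
6. n2.pre = "zm"  ["zm"]
7. n2.depth = 25  [25]
8. n4.lim = 16  [B.fin + 15]
9. n4.tag = "un"  ["un"]
10. n5.tag = 14  [terminal]
11. n6.env = 19  [f.tag + 5]
12. n6.fin = -2  [f.tag + A.lim - 32]
13. n7.tag = -4  [terminal]
14. n8.live = false  [terminal]
15. n6.hot = 28  [f.tag + 32]
16. n6.off = false  [e.live == true]
17. n4.pre = false  [B.hot > 28]
18. n1.hot = -6  [len(S.pre) - 8]
19. n1.off = false  [A.pre == true]
20. n9.ok = "mu"  ["mu"]
21. n9.wid = 7  [7]
22. n10.sig = false  [D.wid > 7]
23. n11.ok = "pv"  ["pv"]
24. n11.wid = -1  [-1]
25. n12.wid = 12  [terminal]
26. n11.tag = -9  [D.wid + d.wid - 20]
27. n11.acc = 23  [len(D.ok) + 21]
28. n13.ok = "uy"  ["uy"]
29. n13.wid = -5  [D₀.acc - 28]
30. n14.live = true  [terminal]
31. n13.tag = 9  [D.wid + 14]
32. n13.acc = 29  [29]
33. n10.pre = "wq"  ["wq"]
34. n10.depth = 21  [(if S.sig then D₀.tag else D₁.acc) - 8]
35. n15.acc = false  [terminal]
36. n9.tag = 21  [(if c.acc then S.depth else D.wid) + 14]
37. n9.acc = 25  [S.depth + D.wid - 3]
38. n0.pre = "kv"  ["kv"]
39. n0.depth = -9  [D.acc + B.hot - 28]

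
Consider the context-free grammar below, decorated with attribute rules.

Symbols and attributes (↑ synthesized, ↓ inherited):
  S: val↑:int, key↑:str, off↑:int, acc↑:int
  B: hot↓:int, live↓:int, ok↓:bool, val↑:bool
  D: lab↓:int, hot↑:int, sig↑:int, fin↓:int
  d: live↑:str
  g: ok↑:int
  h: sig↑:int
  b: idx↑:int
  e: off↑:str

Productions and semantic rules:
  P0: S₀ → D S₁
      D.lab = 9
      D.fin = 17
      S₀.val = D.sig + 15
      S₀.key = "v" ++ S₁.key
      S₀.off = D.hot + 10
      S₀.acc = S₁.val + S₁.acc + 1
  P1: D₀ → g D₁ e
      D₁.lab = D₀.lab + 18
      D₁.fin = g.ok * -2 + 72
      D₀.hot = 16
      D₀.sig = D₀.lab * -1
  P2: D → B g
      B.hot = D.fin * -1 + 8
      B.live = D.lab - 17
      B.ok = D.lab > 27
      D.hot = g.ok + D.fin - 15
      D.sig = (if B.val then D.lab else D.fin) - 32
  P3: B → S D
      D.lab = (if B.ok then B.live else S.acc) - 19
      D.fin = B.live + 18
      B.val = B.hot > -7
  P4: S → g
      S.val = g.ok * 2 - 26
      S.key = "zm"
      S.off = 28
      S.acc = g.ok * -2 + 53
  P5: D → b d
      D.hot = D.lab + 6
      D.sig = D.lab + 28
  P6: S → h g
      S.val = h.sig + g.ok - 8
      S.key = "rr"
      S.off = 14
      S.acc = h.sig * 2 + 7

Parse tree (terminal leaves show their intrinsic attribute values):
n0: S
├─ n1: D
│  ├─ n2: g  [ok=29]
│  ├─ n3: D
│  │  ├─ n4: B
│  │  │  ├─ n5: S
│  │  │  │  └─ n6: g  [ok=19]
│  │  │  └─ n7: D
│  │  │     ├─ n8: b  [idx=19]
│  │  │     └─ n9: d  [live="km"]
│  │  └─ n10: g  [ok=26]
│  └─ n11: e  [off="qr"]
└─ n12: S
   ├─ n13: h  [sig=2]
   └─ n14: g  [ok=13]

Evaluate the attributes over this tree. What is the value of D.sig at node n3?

1. n1.lab = 9  [9]
2. n1.fin = 17  [17]
3. n2.ok = 29  [terminal]
4. n3.lab = 27  [D₀.lab + 18]
5. n3.fin = 14  [g.ok * -2 + 72]
6. n4.hot = -6  [D.fin * -1 + 8]
7. n4.live = 10  [D.lab - 17]
8. n4.ok = false  [D.lab > 27]
9. n6.ok = 19  [terminal]
10. n5.val = 12  [g.ok * 2 - 26]
11. n5.key = "zm"  ["zm"]
12. n5.off = 28  [28]
13. n5.acc = 15  [g.ok * -2 + 53]
14. n7.lab = -4  [(if B.ok then B.live else S.acc) - 19]
15. n7.fin = 28  [B.live + 18]
16. n8.idx = 19  [terminal]
17. n9.live = "km"  [terminal]
18. n7.hot = 2  [D.lab + 6]
19. n7.sig = 24  [D.lab + 28]
20. n4.val = true  [B.hot > -7]
21. n10.ok = 26  [terminal]
22. n3.hot = 25  [g.ok + D.fin - 15]
23. n3.sig = -5  [(if B.val then D.lab else D.fin) - 32]
24. n11.off = "qr"  [terminal]
25. n1.hot = 16  [16]
26. n1.sig = -9  [D₀.lab * -1]
27. n13.sig = 2  [terminal]
28. n14.ok = 13  [terminal]
29. n12.val = 7  [h.sig + g.ok - 8]
30. n12.key = "rr"  ["rr"]
31. n12.off = 14  [14]
32. n12.acc = 11  [h.sig * 2 + 7]
33. n0.val = 6  [D.sig + 15]
34. n0.key = "vrr"  ["v" ++ S₁.key]
35. n0.off = 26  [D.hot + 10]
36. n0.acc = 19  [S₁.val + S₁.acc + 1]

-5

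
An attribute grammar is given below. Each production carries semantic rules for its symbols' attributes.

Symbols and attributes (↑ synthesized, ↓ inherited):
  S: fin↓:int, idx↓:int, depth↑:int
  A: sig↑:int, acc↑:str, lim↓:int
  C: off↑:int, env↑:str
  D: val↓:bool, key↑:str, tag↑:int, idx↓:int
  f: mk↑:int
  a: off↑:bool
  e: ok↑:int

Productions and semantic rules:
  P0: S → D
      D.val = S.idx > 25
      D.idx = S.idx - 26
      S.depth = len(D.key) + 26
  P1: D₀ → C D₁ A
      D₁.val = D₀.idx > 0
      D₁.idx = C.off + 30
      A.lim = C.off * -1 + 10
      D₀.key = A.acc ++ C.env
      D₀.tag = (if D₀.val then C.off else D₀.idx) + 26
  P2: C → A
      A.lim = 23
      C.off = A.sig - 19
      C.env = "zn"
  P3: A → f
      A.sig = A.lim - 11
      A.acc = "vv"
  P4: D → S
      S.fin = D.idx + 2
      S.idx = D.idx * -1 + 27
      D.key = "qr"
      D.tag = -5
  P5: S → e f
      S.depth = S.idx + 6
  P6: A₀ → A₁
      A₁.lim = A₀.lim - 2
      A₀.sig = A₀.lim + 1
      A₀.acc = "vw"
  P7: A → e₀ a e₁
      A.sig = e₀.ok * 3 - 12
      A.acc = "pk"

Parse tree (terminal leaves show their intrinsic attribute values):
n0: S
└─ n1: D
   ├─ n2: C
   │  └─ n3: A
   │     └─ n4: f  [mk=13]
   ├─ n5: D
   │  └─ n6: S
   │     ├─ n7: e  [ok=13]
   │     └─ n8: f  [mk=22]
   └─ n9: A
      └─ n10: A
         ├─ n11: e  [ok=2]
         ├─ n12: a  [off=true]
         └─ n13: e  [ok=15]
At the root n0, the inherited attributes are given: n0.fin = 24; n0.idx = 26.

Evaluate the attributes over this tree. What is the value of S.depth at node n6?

1. n0.fin = 24  [given at root]
2. n0.idx = 26  [given at root]
3. n1.val = true  [S.idx > 25]
4. n1.idx = 0  [S.idx - 26]
5. n3.lim = 23  [23]
6. n4.mk = 13  [terminal]
7. n3.sig = 12  [A.lim - 11]
8. n3.acc = "vv"  ["vv"]
9. n2.off = -7  [A.sig - 19]
10. n2.env = "zn"  ["zn"]
11. n5.val = false  [D₀.idx > 0]
12. n5.idx = 23  [C.off + 30]
13. n6.fin = 25  [D.idx + 2]
14. n6.idx = 4  [D.idx * -1 + 27]
15. n7.ok = 13  [terminal]
16. n8.mk = 22  [terminal]
17. n6.depth = 10  [S.idx + 6]
18. n5.key = "qr"  ["qr"]
19. n5.tag = -5  [-5]
20. n9.lim = 17  [C.off * -1 + 10]
21. n10.lim = 15  [A₀.lim - 2]
22. n11.ok = 2  [terminal]
23. n12.off = true  [terminal]
24. n13.ok = 15  [terminal]
25. n10.sig = -6  [e₀.ok * 3 - 12]
26. n10.acc = "pk"  ["pk"]
27. n9.sig = 18  [A₀.lim + 1]
28. n9.acc = "vw"  ["vw"]
29. n1.key = "vwzn"  [A.acc ++ C.env]
30. n1.tag = 19  [(if D₀.val then C.off else D₀.idx) + 26]
31. n0.depth = 30  [len(D.key) + 26]

10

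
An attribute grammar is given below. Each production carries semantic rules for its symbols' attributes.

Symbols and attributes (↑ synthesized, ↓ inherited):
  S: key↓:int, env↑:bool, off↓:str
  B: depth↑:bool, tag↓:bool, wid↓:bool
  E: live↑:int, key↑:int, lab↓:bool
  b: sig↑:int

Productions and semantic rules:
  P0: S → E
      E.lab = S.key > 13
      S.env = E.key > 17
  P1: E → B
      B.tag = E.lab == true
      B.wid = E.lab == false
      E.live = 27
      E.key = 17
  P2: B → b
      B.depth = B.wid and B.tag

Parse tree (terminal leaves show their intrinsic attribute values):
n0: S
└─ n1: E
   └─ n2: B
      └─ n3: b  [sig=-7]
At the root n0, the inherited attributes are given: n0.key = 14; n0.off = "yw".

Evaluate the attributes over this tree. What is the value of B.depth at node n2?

1. n0.key = 14  [given at root]
2. n0.off = "yw"  [given at root]
3. n1.lab = true  [S.key > 13]
4. n2.tag = true  [E.lab == true]
5. n2.wid = false  [E.lab == false]
6. n3.sig = -7  [terminal]
7. n2.depth = false  [B.wid and B.tag]
8. n1.live = 27  [27]
9. n1.key = 17  [17]
10. n0.env = false  [E.key > 17]

false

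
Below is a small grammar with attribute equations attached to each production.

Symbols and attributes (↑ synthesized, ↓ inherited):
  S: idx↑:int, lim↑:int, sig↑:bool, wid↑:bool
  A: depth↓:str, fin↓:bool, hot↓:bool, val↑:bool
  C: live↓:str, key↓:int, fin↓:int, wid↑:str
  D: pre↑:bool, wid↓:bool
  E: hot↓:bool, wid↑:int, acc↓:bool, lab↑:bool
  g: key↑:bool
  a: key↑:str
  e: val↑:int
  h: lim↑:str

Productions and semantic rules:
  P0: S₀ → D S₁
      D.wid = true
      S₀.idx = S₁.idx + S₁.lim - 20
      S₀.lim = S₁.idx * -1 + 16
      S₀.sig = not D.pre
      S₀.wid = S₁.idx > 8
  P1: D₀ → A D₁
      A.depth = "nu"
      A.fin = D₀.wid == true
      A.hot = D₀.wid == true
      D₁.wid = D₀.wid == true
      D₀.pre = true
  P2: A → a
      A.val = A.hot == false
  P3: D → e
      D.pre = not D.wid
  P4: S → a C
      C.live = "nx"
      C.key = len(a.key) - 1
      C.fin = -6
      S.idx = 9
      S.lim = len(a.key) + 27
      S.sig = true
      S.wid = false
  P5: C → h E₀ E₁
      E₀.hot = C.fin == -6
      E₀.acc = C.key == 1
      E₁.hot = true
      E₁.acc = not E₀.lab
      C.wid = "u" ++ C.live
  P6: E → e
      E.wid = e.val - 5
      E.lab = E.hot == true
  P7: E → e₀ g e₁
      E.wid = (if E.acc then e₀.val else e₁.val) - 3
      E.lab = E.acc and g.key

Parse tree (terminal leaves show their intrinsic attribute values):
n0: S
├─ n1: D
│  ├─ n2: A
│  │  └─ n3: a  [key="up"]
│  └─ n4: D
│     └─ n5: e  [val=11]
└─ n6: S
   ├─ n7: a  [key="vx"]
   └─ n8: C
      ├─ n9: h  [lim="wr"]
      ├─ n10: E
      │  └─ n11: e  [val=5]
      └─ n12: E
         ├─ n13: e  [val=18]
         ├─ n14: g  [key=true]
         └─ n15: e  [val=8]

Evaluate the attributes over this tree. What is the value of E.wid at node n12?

5

1. n1.wid = true  [true]
2. n2.depth = "nu"  ["nu"]
3. n2.fin = true  [D₀.wid == true]
4. n2.hot = true  [D₀.wid == true]
5. n3.key = "up"  [terminal]
6. n2.val = false  [A.hot == false]
7. n4.wid = true  [D₀.wid == true]
8. n5.val = 11  [terminal]
9. n4.pre = false  [not D.wid]
10. n1.pre = true  [true]
11. n7.key = "vx"  [terminal]
12. n8.live = "nx"  ["nx"]
13. n8.key = 1  [len(a.key) - 1]
14. n8.fin = -6  [-6]
15. n9.lim = "wr"  [terminal]
16. n10.hot = true  [C.fin == -6]
17. n10.acc = true  [C.key == 1]
18. n11.val = 5  [terminal]
19. n10.wid = 0  [e.val - 5]
20. n10.lab = true  [E.hot == true]
21. n12.hot = true  [true]
22. n12.acc = false  [not E₀.lab]
23. n13.val = 18  [terminal]
24. n14.key = true  [terminal]
25. n15.val = 8  [terminal]
26. n12.wid = 5  [(if E.acc then e₀.val else e₁.val) - 3]
27. n12.lab = false  [E.acc and g.key]
28. n8.wid = "unx"  ["u" ++ C.live]
29. n6.idx = 9  [9]
30. n6.lim = 29  [len(a.key) + 27]
31. n6.sig = true  [true]
32. n6.wid = false  [false]
33. n0.idx = 18  [S₁.idx + S₁.lim - 20]
34. n0.lim = 7  [S₁.idx * -1 + 16]
35. n0.sig = false  [not D.pre]
36. n0.wid = true  [S₁.idx > 8]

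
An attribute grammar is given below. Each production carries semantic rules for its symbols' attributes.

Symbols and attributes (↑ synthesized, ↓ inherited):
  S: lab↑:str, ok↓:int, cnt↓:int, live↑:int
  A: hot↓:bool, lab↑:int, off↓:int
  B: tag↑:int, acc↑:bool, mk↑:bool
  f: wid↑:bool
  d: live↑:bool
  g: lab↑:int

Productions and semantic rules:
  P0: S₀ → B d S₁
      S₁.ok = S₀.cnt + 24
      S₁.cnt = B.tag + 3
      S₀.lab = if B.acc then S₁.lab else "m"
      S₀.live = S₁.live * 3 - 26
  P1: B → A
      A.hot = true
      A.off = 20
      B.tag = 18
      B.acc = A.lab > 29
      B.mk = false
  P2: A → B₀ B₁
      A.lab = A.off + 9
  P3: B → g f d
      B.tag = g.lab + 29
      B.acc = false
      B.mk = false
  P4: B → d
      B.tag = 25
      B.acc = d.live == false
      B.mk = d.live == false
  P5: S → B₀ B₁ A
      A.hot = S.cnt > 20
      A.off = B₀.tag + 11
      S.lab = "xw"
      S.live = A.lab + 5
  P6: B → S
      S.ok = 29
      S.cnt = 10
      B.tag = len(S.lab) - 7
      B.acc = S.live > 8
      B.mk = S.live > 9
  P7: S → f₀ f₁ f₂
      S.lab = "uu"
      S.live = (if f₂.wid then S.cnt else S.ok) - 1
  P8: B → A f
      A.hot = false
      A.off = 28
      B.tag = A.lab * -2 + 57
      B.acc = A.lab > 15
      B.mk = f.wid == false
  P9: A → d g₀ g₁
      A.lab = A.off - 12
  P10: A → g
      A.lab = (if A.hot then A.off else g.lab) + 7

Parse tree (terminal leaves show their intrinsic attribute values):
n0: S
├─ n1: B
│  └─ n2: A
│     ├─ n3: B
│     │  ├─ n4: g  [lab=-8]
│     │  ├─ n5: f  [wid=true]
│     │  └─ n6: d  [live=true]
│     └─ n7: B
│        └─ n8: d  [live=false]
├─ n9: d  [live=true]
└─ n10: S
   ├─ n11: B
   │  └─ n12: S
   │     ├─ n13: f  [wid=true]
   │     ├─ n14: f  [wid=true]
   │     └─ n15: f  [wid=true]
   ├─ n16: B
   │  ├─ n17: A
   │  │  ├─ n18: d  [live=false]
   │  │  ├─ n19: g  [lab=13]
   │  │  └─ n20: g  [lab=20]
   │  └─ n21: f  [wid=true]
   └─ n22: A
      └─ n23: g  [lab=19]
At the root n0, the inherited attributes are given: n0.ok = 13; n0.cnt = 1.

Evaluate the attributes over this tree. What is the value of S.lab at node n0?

"m"

1. n0.ok = 13  [given at root]
2. n0.cnt = 1  [given at root]
3. n2.hot = true  [true]
4. n2.off = 20  [20]
5. n4.lab = -8  [terminal]
6. n5.wid = true  [terminal]
7. n6.live = true  [terminal]
8. n3.tag = 21  [g.lab + 29]
9. n3.acc = false  [false]
10. n3.mk = false  [false]
11. n8.live = false  [terminal]
12. n7.tag = 25  [25]
13. n7.acc = true  [d.live == false]
14. n7.mk = true  [d.live == false]
15. n2.lab = 29  [A.off + 9]
16. n1.tag = 18  [18]
17. n1.acc = false  [A.lab > 29]
18. n1.mk = false  [false]
19. n9.live = true  [terminal]
20. n10.ok = 25  [S₀.cnt + 24]
21. n10.cnt = 21  [B.tag + 3]
22. n12.ok = 29  [29]
23. n12.cnt = 10  [10]
24. n13.wid = true  [terminal]
25. n14.wid = true  [terminal]
26. n15.wid = true  [terminal]
27. n12.lab = "uu"  ["uu"]
28. n12.live = 9  [(if f₂.wid then S.cnt else S.ok) - 1]
29. n11.tag = -5  [len(S.lab) - 7]
30. n11.acc = true  [S.live > 8]
31. n11.mk = false  [S.live > 9]
32. n17.hot = false  [false]
33. n17.off = 28  [28]
34. n18.live = false  [terminal]
35. n19.lab = 13  [terminal]
36. n20.lab = 20  [terminal]
37. n17.lab = 16  [A.off - 12]
38. n21.wid = true  [terminal]
39. n16.tag = 25  [A.lab * -2 + 57]
40. n16.acc = true  [A.lab > 15]
41. n16.mk = false  [f.wid == false]
42. n22.hot = true  [S.cnt > 20]
43. n22.off = 6  [B₀.tag + 11]
44. n23.lab = 19  [terminal]
45. n22.lab = 13  [(if A.hot then A.off else g.lab) + 7]
46. n10.lab = "xw"  ["xw"]
47. n10.live = 18  [A.lab + 5]
48. n0.lab = "m"  [if B.acc then S₁.lab else "m"]
49. n0.live = 28  [S₁.live * 3 - 26]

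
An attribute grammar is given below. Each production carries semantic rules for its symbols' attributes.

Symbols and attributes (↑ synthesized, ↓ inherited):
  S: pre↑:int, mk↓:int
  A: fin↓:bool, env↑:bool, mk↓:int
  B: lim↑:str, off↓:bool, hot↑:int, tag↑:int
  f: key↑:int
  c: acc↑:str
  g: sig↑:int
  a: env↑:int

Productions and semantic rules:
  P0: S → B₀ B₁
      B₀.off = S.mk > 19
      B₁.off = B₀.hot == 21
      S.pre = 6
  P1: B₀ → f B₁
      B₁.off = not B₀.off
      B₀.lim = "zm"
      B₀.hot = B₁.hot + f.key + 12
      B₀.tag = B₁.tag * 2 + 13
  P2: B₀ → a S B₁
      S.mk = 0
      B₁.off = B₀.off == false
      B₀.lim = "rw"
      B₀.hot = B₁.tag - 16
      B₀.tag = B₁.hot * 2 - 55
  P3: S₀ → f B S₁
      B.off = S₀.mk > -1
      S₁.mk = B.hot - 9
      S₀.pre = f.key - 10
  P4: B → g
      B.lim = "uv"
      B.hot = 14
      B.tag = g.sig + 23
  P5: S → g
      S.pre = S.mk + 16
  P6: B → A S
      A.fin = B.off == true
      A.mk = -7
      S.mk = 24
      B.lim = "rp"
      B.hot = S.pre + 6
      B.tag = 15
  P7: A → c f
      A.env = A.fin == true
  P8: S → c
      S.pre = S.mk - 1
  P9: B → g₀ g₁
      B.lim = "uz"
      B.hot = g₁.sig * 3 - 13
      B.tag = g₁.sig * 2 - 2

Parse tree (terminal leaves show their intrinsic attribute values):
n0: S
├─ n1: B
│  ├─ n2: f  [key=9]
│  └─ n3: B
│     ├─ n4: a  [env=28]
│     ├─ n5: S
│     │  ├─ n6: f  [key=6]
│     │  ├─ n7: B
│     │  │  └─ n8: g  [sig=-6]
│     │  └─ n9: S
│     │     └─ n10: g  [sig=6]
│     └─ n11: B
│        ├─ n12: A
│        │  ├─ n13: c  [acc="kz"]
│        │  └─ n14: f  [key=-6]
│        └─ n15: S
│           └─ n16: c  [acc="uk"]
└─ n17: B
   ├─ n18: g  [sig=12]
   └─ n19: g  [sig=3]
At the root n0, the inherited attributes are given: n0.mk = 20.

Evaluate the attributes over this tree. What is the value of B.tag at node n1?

1. n0.mk = 20  [given at root]
2. n1.off = true  [S.mk > 19]
3. n2.key = 9  [terminal]
4. n3.off = false  [not B₀.off]
5. n4.env = 28  [terminal]
6. n5.mk = 0  [0]
7. n6.key = 6  [terminal]
8. n7.off = true  [S₀.mk > -1]
9. n8.sig = -6  [terminal]
10. n7.lim = "uv"  ["uv"]
11. n7.hot = 14  [14]
12. n7.tag = 17  [g.sig + 23]
13. n9.mk = 5  [B.hot - 9]
14. n10.sig = 6  [terminal]
15. n9.pre = 21  [S.mk + 16]
16. n5.pre = -4  [f.key - 10]
17. n11.off = true  [B₀.off == false]
18. n12.fin = true  [B.off == true]
19. n12.mk = -7  [-7]
20. n13.acc = "kz"  [terminal]
21. n14.key = -6  [terminal]
22. n12.env = true  [A.fin == true]
23. n15.mk = 24  [24]
24. n16.acc = "uk"  [terminal]
25. n15.pre = 23  [S.mk - 1]
26. n11.lim = "rp"  ["rp"]
27. n11.hot = 29  [S.pre + 6]
28. n11.tag = 15  [15]
29. n3.lim = "rw"  ["rw"]
30. n3.hot = -1  [B₁.tag - 16]
31. n3.tag = 3  [B₁.hot * 2 - 55]
32. n1.lim = "zm"  ["zm"]
33. n1.hot = 20  [B₁.hot + f.key + 12]
34. n1.tag = 19  [B₁.tag * 2 + 13]
35. n17.off = false  [B₀.hot == 21]
36. n18.sig = 12  [terminal]
37. n19.sig = 3  [terminal]
38. n17.lim = "uz"  ["uz"]
39. n17.hot = -4  [g₁.sig * 3 - 13]
40. n17.tag = 4  [g₁.sig * 2 - 2]
41. n0.pre = 6  [6]

19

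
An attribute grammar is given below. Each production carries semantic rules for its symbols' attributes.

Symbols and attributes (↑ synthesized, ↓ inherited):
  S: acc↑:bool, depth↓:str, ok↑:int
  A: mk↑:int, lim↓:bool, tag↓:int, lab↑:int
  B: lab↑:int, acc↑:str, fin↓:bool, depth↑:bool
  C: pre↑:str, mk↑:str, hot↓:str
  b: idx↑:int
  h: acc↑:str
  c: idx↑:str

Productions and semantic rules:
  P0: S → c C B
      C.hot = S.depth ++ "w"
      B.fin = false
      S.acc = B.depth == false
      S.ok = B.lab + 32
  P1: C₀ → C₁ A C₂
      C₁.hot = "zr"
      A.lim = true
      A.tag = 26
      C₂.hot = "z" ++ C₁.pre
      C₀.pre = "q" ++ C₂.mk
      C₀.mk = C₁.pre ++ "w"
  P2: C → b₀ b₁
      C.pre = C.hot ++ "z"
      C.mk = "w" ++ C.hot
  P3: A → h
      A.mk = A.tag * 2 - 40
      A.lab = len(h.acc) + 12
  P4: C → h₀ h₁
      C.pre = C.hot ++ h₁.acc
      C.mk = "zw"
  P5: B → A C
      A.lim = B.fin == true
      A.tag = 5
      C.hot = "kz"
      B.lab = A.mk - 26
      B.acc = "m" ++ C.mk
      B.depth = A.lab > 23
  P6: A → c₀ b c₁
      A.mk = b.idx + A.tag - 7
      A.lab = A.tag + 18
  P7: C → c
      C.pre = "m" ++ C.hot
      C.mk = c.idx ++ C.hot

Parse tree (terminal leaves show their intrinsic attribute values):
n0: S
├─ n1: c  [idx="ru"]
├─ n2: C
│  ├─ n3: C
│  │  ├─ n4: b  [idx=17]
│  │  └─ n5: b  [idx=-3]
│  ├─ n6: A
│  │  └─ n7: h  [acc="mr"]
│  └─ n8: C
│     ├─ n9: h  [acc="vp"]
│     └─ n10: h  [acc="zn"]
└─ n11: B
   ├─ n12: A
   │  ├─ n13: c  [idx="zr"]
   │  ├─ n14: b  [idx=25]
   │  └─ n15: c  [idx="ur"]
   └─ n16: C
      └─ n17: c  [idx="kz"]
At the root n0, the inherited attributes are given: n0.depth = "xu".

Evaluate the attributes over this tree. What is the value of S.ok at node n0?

1. n0.depth = "xu"  [given at root]
2. n1.idx = "ru"  [terminal]
3. n2.hot = "xuw"  [S.depth ++ "w"]
4. n3.hot = "zr"  ["zr"]
5. n4.idx = 17  [terminal]
6. n5.idx = -3  [terminal]
7. n3.pre = "zrz"  [C.hot ++ "z"]
8. n3.mk = "wzr"  ["w" ++ C.hot]
9. n6.lim = true  [true]
10. n6.tag = 26  [26]
11. n7.acc = "mr"  [terminal]
12. n6.mk = 12  [A.tag * 2 - 40]
13. n6.lab = 14  [len(h.acc) + 12]
14. n8.hot = "zzrz"  ["z" ++ C₁.pre]
15. n9.acc = "vp"  [terminal]
16. n10.acc = "zn"  [terminal]
17. n8.pre = "zzrzzn"  [C.hot ++ h₁.acc]
18. n8.mk = "zw"  ["zw"]
19. n2.pre = "qzw"  ["q" ++ C₂.mk]
20. n2.mk = "zrzw"  [C₁.pre ++ "w"]
21. n11.fin = false  [false]
22. n12.lim = false  [B.fin == true]
23. n12.tag = 5  [5]
24. n13.idx = "zr"  [terminal]
25. n14.idx = 25  [terminal]
26. n15.idx = "ur"  [terminal]
27. n12.mk = 23  [b.idx + A.tag - 7]
28. n12.lab = 23  [A.tag + 18]
29. n16.hot = "kz"  ["kz"]
30. n17.idx = "kz"  [terminal]
31. n16.pre = "mkz"  ["m" ++ C.hot]
32. n16.mk = "kzkz"  [c.idx ++ C.hot]
33. n11.lab = -3  [A.mk - 26]
34. n11.acc = "mkzkz"  ["m" ++ C.mk]
35. n11.depth = false  [A.lab > 23]
36. n0.acc = true  [B.depth == false]
37. n0.ok = 29  [B.lab + 32]

29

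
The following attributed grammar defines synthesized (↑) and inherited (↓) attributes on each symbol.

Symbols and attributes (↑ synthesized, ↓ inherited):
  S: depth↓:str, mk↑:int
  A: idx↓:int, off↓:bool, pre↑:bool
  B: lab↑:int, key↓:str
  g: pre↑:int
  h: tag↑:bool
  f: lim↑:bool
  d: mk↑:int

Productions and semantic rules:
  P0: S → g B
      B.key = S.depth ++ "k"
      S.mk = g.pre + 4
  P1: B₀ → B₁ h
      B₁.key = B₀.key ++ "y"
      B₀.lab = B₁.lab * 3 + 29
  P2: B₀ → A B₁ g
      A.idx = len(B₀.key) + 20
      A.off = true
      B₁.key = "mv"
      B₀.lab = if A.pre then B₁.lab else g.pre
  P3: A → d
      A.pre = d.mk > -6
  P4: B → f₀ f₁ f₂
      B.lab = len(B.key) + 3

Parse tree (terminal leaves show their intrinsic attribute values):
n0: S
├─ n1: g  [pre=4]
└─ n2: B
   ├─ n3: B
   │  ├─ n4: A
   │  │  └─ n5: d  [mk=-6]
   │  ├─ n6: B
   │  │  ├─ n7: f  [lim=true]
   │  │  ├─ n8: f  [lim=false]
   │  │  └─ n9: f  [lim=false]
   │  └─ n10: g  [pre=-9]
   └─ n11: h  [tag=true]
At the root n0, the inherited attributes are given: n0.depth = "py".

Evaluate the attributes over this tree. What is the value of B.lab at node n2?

2

1. n0.depth = "py"  [given at root]
2. n1.pre = 4  [terminal]
3. n2.key = "pyk"  [S.depth ++ "k"]
4. n3.key = "pyky"  [B₀.key ++ "y"]
5. n4.idx = 24  [len(B₀.key) + 20]
6. n4.off = true  [true]
7. n5.mk = -6  [terminal]
8. n4.pre = false  [d.mk > -6]
9. n6.key = "mv"  ["mv"]
10. n7.lim = true  [terminal]
11. n8.lim = false  [terminal]
12. n9.lim = false  [terminal]
13. n6.lab = 5  [len(B.key) + 3]
14. n10.pre = -9  [terminal]
15. n3.lab = -9  [if A.pre then B₁.lab else g.pre]
16. n11.tag = true  [terminal]
17. n2.lab = 2  [B₁.lab * 3 + 29]
18. n0.mk = 8  [g.pre + 4]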